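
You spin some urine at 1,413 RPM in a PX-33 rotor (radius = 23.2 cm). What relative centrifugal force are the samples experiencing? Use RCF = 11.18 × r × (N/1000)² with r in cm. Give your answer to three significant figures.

RCF = 11.18 × 23.2 × (1.413)² = 11.18 × 23.2 × 1.996569 ≈ 517.9 × g

RCF ≈ 518 x g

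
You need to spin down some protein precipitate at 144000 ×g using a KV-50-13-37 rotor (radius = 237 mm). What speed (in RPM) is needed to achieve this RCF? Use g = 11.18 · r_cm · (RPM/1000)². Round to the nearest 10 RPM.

r = 237 mm = 23.7 cm
RCF = 11.18 × r × (N/1000)²
144,000 = 11.18 × 23.7 × (N/1000)²
(N/1000)² = 144,000 / 264.966 = 543.466
N = 1000 × √543.466 ≈ 23,312.4

N ≈ 23310 RPM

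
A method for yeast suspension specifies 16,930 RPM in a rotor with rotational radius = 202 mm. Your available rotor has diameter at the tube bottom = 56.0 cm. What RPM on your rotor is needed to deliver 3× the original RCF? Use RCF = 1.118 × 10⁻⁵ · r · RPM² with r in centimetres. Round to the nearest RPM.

≈ 24907 RPM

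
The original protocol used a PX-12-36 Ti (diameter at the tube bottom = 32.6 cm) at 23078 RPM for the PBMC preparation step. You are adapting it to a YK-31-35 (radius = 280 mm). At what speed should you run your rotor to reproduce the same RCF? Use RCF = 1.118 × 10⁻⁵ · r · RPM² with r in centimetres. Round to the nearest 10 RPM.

Original rotor: r = 32.6 / 2 = 16.3 cm
RCF = 1.118 × 10⁻⁵ × r × N²
RCF_original = 1.118 × 10⁻⁵ × 16.3 × (23078)² = 1.118 × 10⁻⁵ × 16.3 × 532,594,084 ≈ 97,056.8 × g
Your rotor: r = 280 mm = 28.0 cm
97,056.8 = 1.118 × 10⁻⁵ × 28 × N²
N² = 97,056.8 / (31.304 × 10⁻⁵) = 310,046,001
N ≈ √310,046,001 ≈ 17,608.1

17610 RPM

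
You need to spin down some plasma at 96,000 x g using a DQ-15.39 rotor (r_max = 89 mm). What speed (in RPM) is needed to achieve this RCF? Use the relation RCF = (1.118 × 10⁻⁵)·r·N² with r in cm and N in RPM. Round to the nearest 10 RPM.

31060 RPM

r = 89 mm = 8.9 cm
RCF = 1.118 × 10⁻⁵ × r × N²
96,000 = 1.118 × 10⁻⁵ × 8.9 × N²
N² = 96,000 / (9.9502 × 10⁻⁵) = 964,804,728
N ≈ √964,804,728 ≈ 31,061.3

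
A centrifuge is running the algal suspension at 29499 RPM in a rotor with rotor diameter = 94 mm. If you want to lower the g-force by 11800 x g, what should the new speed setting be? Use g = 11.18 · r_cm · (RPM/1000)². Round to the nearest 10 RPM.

r = 94 mm / 2 = 47 mm = 4.7 cm
Current RCF = 11.18 × 4.7 × (29.499)² = 11.18 × 4.7 × 870.191001 ≈ 45,725.1 × g
Target RCF = 45,725.1 − 11,800 = 33,925.1 × g
(N/1000)² = 33,925.1 / 52.546 = 645.6267
N = 1000 × √645.6267 ≈ 25,409.2

25410 RPM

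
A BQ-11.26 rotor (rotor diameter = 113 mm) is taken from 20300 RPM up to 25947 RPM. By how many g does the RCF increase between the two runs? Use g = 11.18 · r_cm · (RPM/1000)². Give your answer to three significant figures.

16500 g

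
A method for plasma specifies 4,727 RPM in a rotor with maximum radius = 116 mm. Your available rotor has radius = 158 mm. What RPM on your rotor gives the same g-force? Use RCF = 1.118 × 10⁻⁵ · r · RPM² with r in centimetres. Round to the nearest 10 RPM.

4050 RPM

Original rotor: r = 116 mm = 11.6 cm
RCF_original = 1.118 × 10⁻⁵ × 11.6 × (4727)² = 1.118 × 10⁻⁵ × 11.6 × 22,344,529 ≈ 2,897.8 × g
Your rotor: r = 158 mm = 15.8 cm
2,897.8 = 1.118 × 10⁻⁵ × 15.8 × N²
N² = 2,897.8 / (17.6644 × 10⁻⁵) = 16,404,746
N ≈ √16,404,746 ≈ 4,050.3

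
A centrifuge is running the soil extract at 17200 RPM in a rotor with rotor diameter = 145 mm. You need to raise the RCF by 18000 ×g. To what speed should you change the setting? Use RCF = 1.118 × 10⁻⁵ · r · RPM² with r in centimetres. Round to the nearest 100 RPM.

N₂ ≈ 22800 RPM

r = 145 mm / 2 = 72.5 mm = 7.25 cm
Current RCF = 1.118 × 10⁻⁵ × 7.25 × (17200)² = 1.118 × 10⁻⁵ × 7.25 × 295,840,000 ≈ 23,979.3 × g
Target RCF = 23,979.3 + 18,000 = 41,979.3 × g
N² = 41,979.3 / (8.1055 × 10⁻⁵) = 517,911,295
N ≈ √517,911,295 ≈ 22,757.7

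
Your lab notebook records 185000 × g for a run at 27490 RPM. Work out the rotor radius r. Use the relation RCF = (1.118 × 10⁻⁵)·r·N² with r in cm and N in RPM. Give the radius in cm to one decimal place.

21.9 cm

185000 = 1.118 × 10⁻⁵ × r × (27490)²
r = 185000 / (1.118 × 10⁻⁵ × 755,700,100) = 185000 / 8448.727 ≈ 21.897 cm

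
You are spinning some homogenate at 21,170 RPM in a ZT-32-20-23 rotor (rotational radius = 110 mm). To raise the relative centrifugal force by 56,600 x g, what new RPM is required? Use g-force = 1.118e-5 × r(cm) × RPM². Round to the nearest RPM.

r = 110 mm = 11.0 cm
Current RCF = 1.118 × 10⁻⁵ × 11 × (21170)² = 1.118 × 10⁻⁵ × 11 × 448,168,900 ≈ 55,115.8 × g
Target RCF = 55,115.8 + 56,600 = 111,715.8 × g
N² = 111,715.8 / (12.298 × 10⁻⁵) = 908,406,245
N ≈ √908,406,245 ≈ 30,139.8

30140 RPM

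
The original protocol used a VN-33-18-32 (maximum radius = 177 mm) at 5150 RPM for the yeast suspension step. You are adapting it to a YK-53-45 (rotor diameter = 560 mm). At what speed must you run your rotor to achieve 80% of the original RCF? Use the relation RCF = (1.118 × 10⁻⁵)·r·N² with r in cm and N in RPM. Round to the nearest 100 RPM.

3700 RPM

Original rotor: r = 177 mm = 17.7 cm
RCF = 1.118 × 10⁻⁵ × r × N²
RCF_original = 1.118 × 10⁻⁵ × 17.7 × (5150)² = 1.118 × 10⁻⁵ × 17.7 × 26,522,500 ≈ 5,248.4 × g
Target RCF = 0.8 × 5,248.4 ≈ 4,198.7 × g
Your rotor: r = 560 mm / 2 = 280 mm = 28 cm
4,198.7 = 1.118 × 10⁻⁵ × 28 × N²
N² = 4,198.7 / (31.304 × 10⁻⁵) = 13,412,663
N ≈ √13,412,663 ≈ 3,662.3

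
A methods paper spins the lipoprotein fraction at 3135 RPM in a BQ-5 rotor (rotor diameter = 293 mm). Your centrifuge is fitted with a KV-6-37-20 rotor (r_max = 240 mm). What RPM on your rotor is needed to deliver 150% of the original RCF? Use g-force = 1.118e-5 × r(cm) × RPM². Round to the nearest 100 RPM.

Original rotor: r = 293 mm / 2 = 146.5 mm = 14.65 cm
RCF_original = 1.118 × 10⁻⁵ × 14.65 × (3135)² = 1.118 × 10⁻⁵ × 14.65 × 9,828,225 ≈ 1,609.7 × g
Target RCF = 1.5 × 1,609.7 ≈ 2,414.6 × g
Your rotor: r = 240 mm = 24.0 cm
2,414.6 = 1.118 × 10⁻⁵ × 24 × N²
N² = 2,414.6 / (26.832 × 10⁻⁵) = 8,998,956
N ≈ √8,998,956 ≈ 2,999.8

3000 RPM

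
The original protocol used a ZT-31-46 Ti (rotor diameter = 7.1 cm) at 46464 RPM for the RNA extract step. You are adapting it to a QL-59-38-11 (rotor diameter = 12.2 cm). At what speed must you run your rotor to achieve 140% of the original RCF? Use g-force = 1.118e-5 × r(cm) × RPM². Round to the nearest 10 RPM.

≈ 41940 RPM

Original rotor: r = 7.1 / 2 = 3.55 cm
RCF_original = 1.118 × 10⁻⁵ × 3.55 × (46464)² = 1.118 × 10⁻⁵ × 3.55 × 2,158,903,296 ≈ 85,684.7 × g
Target RCF = 1.4 × 85,684.7 ≈ 119,958.6 × g
Your rotor: r = 12.2 / 2 = 6.1 cm
119,958.6 = 1.118 × 10⁻⁵ × 6.1 × N²
N² = 119,958.6 / (6.8198 × 10⁻⁵) = 1,758,975,337
N ≈ √1,758,975,337 ≈ 41,940.1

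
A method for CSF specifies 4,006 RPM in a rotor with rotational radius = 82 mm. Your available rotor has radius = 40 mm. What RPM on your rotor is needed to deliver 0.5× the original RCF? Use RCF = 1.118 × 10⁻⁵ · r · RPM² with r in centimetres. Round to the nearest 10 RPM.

4060 RPM

Original rotor: r = 82 mm = 8.2 cm
RCF_original = 1.118 × 10⁻⁵ × 8.2 × (4006)² = 1.118 × 10⁻⁵ × 8.2 × 16,048,036 ≈ 1,471.2 × g
Target RCF = 0.5 × 1,471.2 ≈ 735.6 × g
Your rotor: r = 40 mm = 4.0 cm
735.6 = 1.118 × 10⁻⁵ × 4 × N²
N² = 735.6 / (4.472 × 10⁻⁵) = 16,449,016
N ≈ √16,449,016 ≈ 4,055.7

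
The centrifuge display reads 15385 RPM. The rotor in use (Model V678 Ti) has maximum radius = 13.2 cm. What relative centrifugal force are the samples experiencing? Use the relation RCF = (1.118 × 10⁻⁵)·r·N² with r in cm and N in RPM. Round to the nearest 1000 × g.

RCF = 1.118 × 10⁻⁵ × 13.2 × (15385)² = 1.118 × 10⁻⁵ × 13.2 × 236,698,225 ≈ 34,931 × g

RCF ≈ 35000 ×g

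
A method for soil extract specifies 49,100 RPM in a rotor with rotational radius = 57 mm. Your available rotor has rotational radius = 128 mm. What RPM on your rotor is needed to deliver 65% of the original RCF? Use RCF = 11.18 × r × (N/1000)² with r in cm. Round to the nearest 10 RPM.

≈ 26420 RPM

Original rotor: r = 57 mm = 5.7 cm
RCF_original = 11.18 × 5.7 × (49.1)² = 11.18 × 5.7 × 2,410.81 ≈ 153,631.3 × g
Target RCF = 0.65 × 153,631.3 ≈ 99,860.3 × g
Your rotor: r = 128 mm = 12.8 cm
99,860.3 = 11.18 × 12.8 × (N/1000)²
(N/1000)² = 99,860.3 / 143.104 = 697.8163
N = 1000 × √697.8163 ≈ 26,416.2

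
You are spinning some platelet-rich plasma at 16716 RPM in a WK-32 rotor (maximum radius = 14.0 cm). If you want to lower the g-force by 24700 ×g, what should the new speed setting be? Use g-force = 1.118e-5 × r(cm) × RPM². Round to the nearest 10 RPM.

≈ 11030 RPM

Current RCF = 1.118 × 10⁻⁵ × 14 × (16716)² = 1.118 × 10⁻⁵ × 14 × 279,424,656 ≈ 43,735.5 × g
Target RCF = 43,735.5 − 24,700 = 19,035.5 × g
N² = 19,035.5 / (15.652 × 10⁻⁵) = 121,617,046
N ≈ √121,617,046 ≈ 11,028.0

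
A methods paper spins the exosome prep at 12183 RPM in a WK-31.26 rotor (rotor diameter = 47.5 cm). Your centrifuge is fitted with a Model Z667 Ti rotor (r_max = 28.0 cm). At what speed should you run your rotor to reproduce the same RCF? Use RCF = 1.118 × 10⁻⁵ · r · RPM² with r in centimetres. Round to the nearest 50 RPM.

Original rotor: r = 47.5 / 2 = 23.75 cm
RCF = 1.118 × 10⁻⁵ × r × N²
RCF_original = 1.118 × 10⁻⁵ × 23.75 × (12183)² = 1.118 × 10⁻⁵ × 23.75 × 148,425,489 ≈ 39,410.7 × g
39,410.7 = 1.118 × 10⁻⁵ × 28 × N²
N² = 39,410.7 / (31.304 × 10⁻⁵) = 125,896,691
N ≈ √125,896,691 ≈ 11,220.4

≈ 11200 RPM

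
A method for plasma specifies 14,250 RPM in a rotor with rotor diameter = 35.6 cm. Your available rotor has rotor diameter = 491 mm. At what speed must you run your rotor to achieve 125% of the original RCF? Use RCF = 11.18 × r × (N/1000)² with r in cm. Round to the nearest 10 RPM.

Original rotor: r = 35.6 / 2 = 17.8 cm
RCF_original = 11.18 × 17.8 × (14.25)² = 11.18 × 17.8 × 203.0625 ≈ 40,410.2 × g
Target RCF = 1.25 × 40,410.2 ≈ 50,512.8 × g
Your rotor: r = 491 mm / 2 = 245.5 mm = 24.55 cm
50,512.8 = 11.18 × 24.55 × (N/1000)²
(N/1000)² = 50,512.8 / 274.469 = 184.0383
N = 1000 × √184.0383 ≈ 13,566.1

13570 RPM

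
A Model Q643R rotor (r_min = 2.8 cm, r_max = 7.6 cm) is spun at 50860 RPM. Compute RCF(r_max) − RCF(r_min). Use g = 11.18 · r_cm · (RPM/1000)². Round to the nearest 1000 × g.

ΔRCF = 11.18 × (r_max − r_min) × (N/1000)² = 11.18 × 4.8 × 2,586.7396 ≈ 138,814.8

≈ 139000 g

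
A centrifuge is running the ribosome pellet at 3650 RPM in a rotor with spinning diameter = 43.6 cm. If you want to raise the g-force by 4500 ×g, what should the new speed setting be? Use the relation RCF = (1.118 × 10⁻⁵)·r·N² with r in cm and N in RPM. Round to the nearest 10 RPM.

r = 43.6 / 2 = 21.8 cm
Current RCF = 1.118 × 10⁻⁵ × 21.8 × (3650)² = 1.118 × 10⁻⁵ × 21.8 × 13,322,500 ≈ 3,247 × g
Target RCF = 3,247 + 4,500 = 7,747 × g
N² = 7,747 / (24.3724 × 10⁻⁵) = 31,785,955
N ≈ √31,785,955 ≈ 5,637.9

5640 RPM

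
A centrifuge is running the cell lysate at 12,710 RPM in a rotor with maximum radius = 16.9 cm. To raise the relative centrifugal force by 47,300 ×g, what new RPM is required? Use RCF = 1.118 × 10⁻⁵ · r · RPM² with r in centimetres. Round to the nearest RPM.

20295 RPM

Current RCF = 1.118 × 10⁻⁵ × 16.9 × (12710)² = 1.118 × 10⁻⁵ × 16.9 × 161,544,100 ≈ 30,522.5 × g
Target RCF = 30,522.5 + 47,300 = 77,822.5 × g
N² = 77,822.5 / (18.8942 × 10⁻⁵) = 411,885,658
N ≈ √411,885,658 ≈ 20,295.0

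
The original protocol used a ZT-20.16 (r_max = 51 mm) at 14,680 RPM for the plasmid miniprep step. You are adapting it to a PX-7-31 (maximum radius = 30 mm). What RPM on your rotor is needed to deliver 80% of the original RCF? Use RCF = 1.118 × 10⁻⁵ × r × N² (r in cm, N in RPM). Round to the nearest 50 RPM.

Original rotor: r = 51 mm = 5.1 cm
RCF = 1.118 × 10⁻⁵ × r × N²
RCF_original = 1.118 × 10⁻⁵ × 5.1 × (14680)² = 1.118 × 10⁻⁵ × 5.1 × 215,502,400 ≈ 12,287.5 × g
Target RCF = 0.8 × 12,287.5 ≈ 9,830 × g
Your rotor: r = 30 mm = 3.0 cm
9,830 = 1.118 × 10⁻⁵ × 3 × N²
N² = 9,830 / (3.354 × 10⁻⁵) = 293,082,886
N ≈ √293,082,886 ≈ 17,119.7

≈ 17100 RPM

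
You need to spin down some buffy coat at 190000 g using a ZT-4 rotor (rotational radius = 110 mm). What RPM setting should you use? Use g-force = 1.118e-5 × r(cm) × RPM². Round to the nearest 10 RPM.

r = 110 mm = 11.0 cm
190,000 = 1.118 × 10⁻⁵ × 11 × N²
N² = 190,000 / (12.298 × 10⁻⁵) = 1,544,966,661
N ≈ √1,544,966,661 ≈ 39,306.1

≈ 39310 RPM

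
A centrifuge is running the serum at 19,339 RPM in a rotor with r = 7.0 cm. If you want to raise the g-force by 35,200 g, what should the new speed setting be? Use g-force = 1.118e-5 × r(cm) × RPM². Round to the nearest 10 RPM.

Current RCF = 1.118 × 10⁻⁵ × 7 × (19339)² = 1.118 × 10⁻⁵ × 7 × 373,996,921 ≈ 29,269 × g
Target RCF = 29,269 + 35,200 = 64,469 × g
N² = 64,469 / (7.826 × 10⁻⁵) = 823,779,709
N ≈ √823,779,709 ≈ 28,701.6

28700 RPM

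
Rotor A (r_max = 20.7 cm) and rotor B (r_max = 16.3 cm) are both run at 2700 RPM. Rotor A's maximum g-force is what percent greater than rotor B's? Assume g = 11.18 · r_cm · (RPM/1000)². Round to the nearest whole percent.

27%

At equal RPM, RCF scales linearly with r: ratio = 20.7 / 16.3 = 1.2699.
So rotor A delivers 27.0% more g-force.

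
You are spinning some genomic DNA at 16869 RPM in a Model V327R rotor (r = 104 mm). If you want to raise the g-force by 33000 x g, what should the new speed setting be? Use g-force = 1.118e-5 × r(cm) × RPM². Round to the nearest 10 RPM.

r = 104 mm = 10.4 cm
Current RCF = 1.118 × 10⁻⁵ × 10.4 × (16869)² = 1.118 × 10⁻⁵ × 10.4 × 284,563,161 ≈ 33,086.7 × g
Target RCF = 33,086.7 + 33,000 = 66,086.7 × g
N² = 66,086.7 / (11.6272 × 10⁻⁵) = 568,380,178
N ≈ √568,380,178 ≈ 23,840.7

≈ 23840 RPM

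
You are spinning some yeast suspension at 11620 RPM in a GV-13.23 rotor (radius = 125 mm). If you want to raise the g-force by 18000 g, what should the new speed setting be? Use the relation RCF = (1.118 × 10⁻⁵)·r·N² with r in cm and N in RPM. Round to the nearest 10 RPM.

r = 125 mm = 12.5 cm
Current RCF = 1.118 × 10⁻⁵ × 12.5 × (11620)² = 1.118 × 10⁻⁵ × 12.5 × 135,024,400 ≈ 18,869.7 × g
Target RCF = 18,869.7 + 18,000 = 36,869.7 × g
N² = 36,869.7 / (13.975 × 10⁻⁵) = 263,826,118
N ≈ √263,826,118 ≈ 16,242.7

16240 RPM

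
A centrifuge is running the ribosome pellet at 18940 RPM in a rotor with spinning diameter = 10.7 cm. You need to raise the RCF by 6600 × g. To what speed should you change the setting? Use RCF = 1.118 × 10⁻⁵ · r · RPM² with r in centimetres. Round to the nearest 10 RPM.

21660 RPM

r = 10.7 / 2 = 5.35 cm
Current RCF = 1.118 × 10⁻⁵ × 5.35 × (18940)² = 1.118 × 10⁻⁵ × 5.35 × 358,723,600 ≈ 21,456.3 × g
Target RCF = 21,456.3 + 6,600 = 28,056.3 × g
N² = 28,056.3 / (5.9813 × 10⁻⁵) = 469,066,925
N ≈ √469,066,925 ≈ 21,658.0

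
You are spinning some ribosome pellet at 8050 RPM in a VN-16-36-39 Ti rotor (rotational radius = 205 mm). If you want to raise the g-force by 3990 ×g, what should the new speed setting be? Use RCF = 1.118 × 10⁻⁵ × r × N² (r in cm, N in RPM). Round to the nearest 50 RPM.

r = 205 mm = 20.5 cm
Current RCF = 1.118 × 10⁻⁵ × 20.5 × (8050)² = 1.118 × 10⁻⁵ × 20.5 × 64,802,500 ≈ 14,852.1 × g
Target RCF = 14,852.1 + 3,990 = 18,842.1 × g
N² = 18,842.1 / (22.919 × 10⁻⁵) = 82,211,702
N ≈ √82,211,702 ≈ 9,067.1

9050 RPM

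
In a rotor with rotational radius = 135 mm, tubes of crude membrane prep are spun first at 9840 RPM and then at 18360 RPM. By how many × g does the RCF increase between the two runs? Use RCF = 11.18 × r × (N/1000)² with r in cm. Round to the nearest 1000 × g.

r = 135 mm = 13.5 cm
RCF₁ = 11.18 × 13.5 × (9.84)² = 11.18 × 13.5 × 96.8256 ≈ 14,613.9 × g
RCF₂ = 11.18 × 13.5 × (18.36)² = 11.18 × 13.5 × 337.0896 ≈ 50,876.9 × g
Increase = 50,876.9 − 14,613.9 = 36,263

≈ 36000 × g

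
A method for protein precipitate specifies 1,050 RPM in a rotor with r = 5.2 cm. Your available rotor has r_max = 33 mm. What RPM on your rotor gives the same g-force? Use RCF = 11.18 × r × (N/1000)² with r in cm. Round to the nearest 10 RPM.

≈ 1320 RPM

RCF_original = 11.18 × 5.2 × (1.05)² = 11.18 × 5.2 × 1.1025 ≈ 64.1 × g
Your rotor: r = 33 mm = 3.3 cm
64.1 = 11.18 × 3.3 × (N/1000)²
(N/1000)² = 64.1 / 36.894 = 1.73741
N = 1000 × √1.73741 ≈ 1,318.1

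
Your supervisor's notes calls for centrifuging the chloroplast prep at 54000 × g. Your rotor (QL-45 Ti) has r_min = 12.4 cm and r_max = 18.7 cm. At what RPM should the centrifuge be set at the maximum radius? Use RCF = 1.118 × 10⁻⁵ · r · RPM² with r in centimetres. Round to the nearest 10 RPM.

N ≈ 16070 RPM

Use r_max = 18.7 cm.
RCF = 1.118 × 10⁻⁵ × r × N²
54,000 = 1.118 × 10⁻⁵ × 18.7 × N²
N² = 54,000 / (20.9066 × 10⁻⁵) = 258,291,640
N ≈ √258,291,640 ≈ 16,071.5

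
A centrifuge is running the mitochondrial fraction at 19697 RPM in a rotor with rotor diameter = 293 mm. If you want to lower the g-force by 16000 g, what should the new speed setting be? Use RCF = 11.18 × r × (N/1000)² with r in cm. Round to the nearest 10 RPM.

≈ 17040 RPM

r = 293 mm / 2 = 146.5 mm = 14.65 cm
Current RCF = 11.18 × 14.65 × (19.697)² = 11.18 × 14.65 × 387.971809 ≈ 63,544.7 × g
Target RCF = 63,544.7 − 16,000 = 47,544.7 × g
(N/1000)² = 47,544.7 / 163.787 = 290.2837
N = 1000 × √290.2837 ≈ 17,037.7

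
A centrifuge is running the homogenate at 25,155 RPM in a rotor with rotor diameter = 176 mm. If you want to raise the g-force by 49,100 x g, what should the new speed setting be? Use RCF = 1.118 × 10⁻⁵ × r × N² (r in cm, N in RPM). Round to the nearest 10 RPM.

≈ 33640 RPM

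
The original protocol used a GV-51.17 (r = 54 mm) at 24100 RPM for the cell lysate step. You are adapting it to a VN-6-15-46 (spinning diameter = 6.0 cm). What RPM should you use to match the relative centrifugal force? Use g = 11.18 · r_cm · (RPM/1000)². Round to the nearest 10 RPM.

Original rotor: r = 54 mm = 5.4 cm
RCF = 11.18 × r × (N/1000)²
RCF_original = 11.18 × 5.4 × (24.1)² = 11.18 × 5.4 × 580.81 ≈ 35,064.7 × g
Your rotor: r = 6.0 / 2 = 3 cm
35,064.7 = 11.18 × 3 × (N/1000)²
(N/1000)² = 35,064.7 / 33.54 = 1045.459
N = 1000 × √1045.459 ≈ 32,333.6

32330 RPM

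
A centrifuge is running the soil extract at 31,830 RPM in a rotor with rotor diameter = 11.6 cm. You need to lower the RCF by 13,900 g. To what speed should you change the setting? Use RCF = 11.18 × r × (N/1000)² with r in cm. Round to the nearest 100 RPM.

r = 11.6 / 2 = 5.8 cm
Current RCF = 11.18 × 5.8 × (31.83)² = 11.18 × 5.8 × 1,013.1489 ≈ 65,696.6 × g
Target RCF = 65,696.6 − 13,900 = 51,796.6 × g
(N/1000)² = 51,796.6 / 64.844 = 798.7879
N = 1000 × √798.7879 ≈ 28,262.8

≈ 28300 RPM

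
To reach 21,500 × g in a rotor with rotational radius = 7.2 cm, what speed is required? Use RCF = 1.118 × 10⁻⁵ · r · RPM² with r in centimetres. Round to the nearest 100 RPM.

21,500 = 1.118 × 10⁻⁵ × 7.2 × N²
N² = 21,500 / (8.0496 × 10⁻⁵) = 267,094,017
N ≈ √267,094,017 ≈ 16,343.0

16300 RPM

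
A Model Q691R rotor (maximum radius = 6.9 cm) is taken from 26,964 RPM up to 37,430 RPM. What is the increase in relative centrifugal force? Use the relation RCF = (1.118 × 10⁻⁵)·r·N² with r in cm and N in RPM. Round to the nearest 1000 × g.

≈ 52000 g

RCF₁ = 1.118 × 10⁻⁵ × 6.9 × (26964)² = 1.118 × 10⁻⁵ × 6.9 × 727,057,296 ≈ 56,086.7 × g
RCF₂ = 1.118 × 10⁻⁵ × 6.9 × (37430)² = 1.118 × 10⁻⁵ × 6.9 × 1,401,004,900 ≈ 108,076.3 × g
Increase = 108,076.3 − 56,086.7 = 51,989.6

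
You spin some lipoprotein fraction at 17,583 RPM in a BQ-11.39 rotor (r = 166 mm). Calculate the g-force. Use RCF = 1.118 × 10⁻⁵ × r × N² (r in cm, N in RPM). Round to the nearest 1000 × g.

r = 166 mm = 16.6 cm
RCF = 1.118 × 10⁻⁵ × 16.6 × (17583)² = 1.118 × 10⁻⁵ × 16.6 × 309,161,889 ≈ 57,376.7 × g

57000 x g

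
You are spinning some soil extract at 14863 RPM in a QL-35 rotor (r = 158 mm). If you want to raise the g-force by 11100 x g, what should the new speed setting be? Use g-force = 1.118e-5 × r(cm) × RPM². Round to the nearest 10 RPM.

r = 158 mm = 15.8 cm
Current RCF = 1.118 × 10⁻⁵ × 15.8 × (14863)² = 1.118 × 10⁻⁵ × 15.8 × 220,908,769 ≈ 39,022.2 × g
Target RCF = 39,022.2 + 11,100 = 50,122.2 × g
N² = 50,122.2 / (17.6644 × 10⁻⁵) = 283,746,971
N ≈ √283,746,971 ≈ 16,844.8

16840 RPM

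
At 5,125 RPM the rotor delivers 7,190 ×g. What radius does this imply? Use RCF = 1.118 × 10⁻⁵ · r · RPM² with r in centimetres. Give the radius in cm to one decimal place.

24.5 cm

7190 = 1.118 × 10⁻⁵ × r × (5125)²
r = 7190 / (1.118 × 10⁻⁵ × 26,265,625) = 7190 / 293.6497 ≈ 24.485 cm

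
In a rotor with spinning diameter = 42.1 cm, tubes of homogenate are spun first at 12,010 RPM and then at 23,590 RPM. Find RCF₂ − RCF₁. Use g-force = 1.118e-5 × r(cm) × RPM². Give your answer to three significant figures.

≈ 97000 × g

r = 42.1 / 2 = 21.05 cm
RCF₁ = 1.118 × 10⁻⁵ × 21.05 × (12010)² = 1.118 × 10⁻⁵ × 21.05 × 144,240,100 ≈ 33,945.3 × g
RCF₂ = 1.118 × 10⁻⁵ × 21.05 × (23590)² = 1.118 × 10⁻⁵ × 21.05 × 556,488,100 ≈ 130,963.4 × g
Increase = 130,963.4 − 33,945.3 = 97,018.1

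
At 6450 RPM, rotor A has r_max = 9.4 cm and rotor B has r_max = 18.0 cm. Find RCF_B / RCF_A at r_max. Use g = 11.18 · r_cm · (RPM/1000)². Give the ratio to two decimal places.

At fixed N, RCF ∝ r, so RCF_B/RCF_A = r_B/r_A = 18.0 / 9.4 = 1.9149.

1.91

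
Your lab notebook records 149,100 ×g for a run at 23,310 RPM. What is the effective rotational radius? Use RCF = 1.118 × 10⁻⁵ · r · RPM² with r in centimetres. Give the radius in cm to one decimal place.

≈ 24.5 cm

RCF = 1.118 × 10⁻⁵ × r × N²
149100 = 1.118 × 10⁻⁵ × r × (23310)²
r = 149100 / (1.118 × 10⁻⁵ × 543,356,100) = 149100 / 6074.721 ≈ 24.544 cm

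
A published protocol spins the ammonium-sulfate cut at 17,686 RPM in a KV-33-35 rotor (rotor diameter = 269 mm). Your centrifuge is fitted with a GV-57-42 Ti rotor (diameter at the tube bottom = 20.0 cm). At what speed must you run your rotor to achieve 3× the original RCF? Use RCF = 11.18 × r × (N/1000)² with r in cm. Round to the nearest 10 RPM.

Original rotor: r = 269 mm / 2 = 134.5 mm = 13.45 cm
RCF_original = 11.18 × 13.45 × (17.686)² = 11.18 × 13.45 × 312.794596 ≈ 47,035.2 × g
Target RCF = 3 × 47,035.2 ≈ 141,105.6 × g
Your rotor: r = 20.0 / 2 = 10 cm
141,105.6 = 11.18 × 10 × (N/1000)²
(N/1000)² = 141,105.6 / 111.8 = 1262.125
N = 1000 × √1262.125 ≈ 35,526.4

35530 RPM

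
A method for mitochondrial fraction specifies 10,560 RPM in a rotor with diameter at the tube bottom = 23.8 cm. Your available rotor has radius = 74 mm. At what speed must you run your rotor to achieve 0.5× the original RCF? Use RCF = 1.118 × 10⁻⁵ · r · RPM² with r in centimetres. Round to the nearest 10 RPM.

9470 RPM

Original rotor: r = 23.8 / 2 = 11.9 cm
RCF_original = 1.118 × 10⁻⁵ × 11.9 × (10560)² = 1.118 × 10⁻⁵ × 11.9 × 111,513,600 ≈ 14,836 × g
Target RCF = 0.5 × 14,836 ≈ 7,418 × g
Your rotor: r = 74 mm = 7.4 cm
7,418 = 1.118 × 10⁻⁵ × 7.4 × N²
N² = 7,418 / (8.2732 × 10⁻⁵) = 89,663,008
N ≈ √89,663,008 ≈ 9,469.1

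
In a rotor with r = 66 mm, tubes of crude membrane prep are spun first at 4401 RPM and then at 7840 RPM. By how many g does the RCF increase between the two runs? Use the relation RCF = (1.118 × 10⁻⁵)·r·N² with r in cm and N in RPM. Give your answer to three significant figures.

r = 66 mm = 6.6 cm
RCF₁ = 1.118 × 10⁻⁵ × 6.6 × (4401)² = 1.118 × 10⁻⁵ × 6.6 × 19,368,801 ≈ 1,429.2 × g
RCF₂ = 1.118 × 10⁻⁵ × 6.6 × (7840)² = 1.118 × 10⁻⁵ × 6.6 × 61,465,600 ≈ 4,535.4 × g
Increase = 4,535.4 − 1,429.2 = 3,106.2

≈ 3110 g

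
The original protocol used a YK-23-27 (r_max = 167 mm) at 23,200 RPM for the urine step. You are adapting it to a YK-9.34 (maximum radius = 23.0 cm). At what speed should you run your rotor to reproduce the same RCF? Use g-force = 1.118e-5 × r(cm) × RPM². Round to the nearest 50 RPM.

19750 RPM

Original rotor: r = 167 mm = 16.7 cm
RCF_original = 1.118 × 10⁻⁵ × 16.7 × (23200)² = 1.118 × 10⁻⁵ × 16.7 × 538,240,000 ≈ 100,492.6 × g
100,492.6 = 1.118 × 10⁻⁵ × 23 × N²
N² = 100,492.6 / (25.714 × 10⁻⁵) = 390,808,898
N ≈ √390,808,898 ≈ 19,768.9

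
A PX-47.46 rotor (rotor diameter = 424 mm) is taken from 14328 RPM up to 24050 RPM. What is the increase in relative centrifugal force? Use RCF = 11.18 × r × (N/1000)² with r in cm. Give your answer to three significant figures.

r = 424 mm / 2 = 212 mm = 21.2 cm
RCF₁ = 11.18 × 21.2 × (14.328)² = 11.18 × 21.2 × 205.291584 ≈ 48,657.4 × g
RCF₂ = 11.18 × 21.2 × (24.05)² = 11.18 × 21.2 × 578.4025 ≈ 137,090.6 × g
Increase = 137,090.6 − 48,657.4 = 88,433.2

88400 × g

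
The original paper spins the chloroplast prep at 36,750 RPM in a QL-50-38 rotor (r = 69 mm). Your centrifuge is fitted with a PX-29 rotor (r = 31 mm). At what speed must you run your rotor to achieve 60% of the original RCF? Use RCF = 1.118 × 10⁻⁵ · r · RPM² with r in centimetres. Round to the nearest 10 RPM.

42470 RPM

Original rotor: r = 69 mm = 6.9 cm
RCF = 1.118 × 10⁻⁵ × r × N²
RCF_original = 1.118 × 10⁻⁵ × 6.9 × (36750)² = 1.118 × 10⁻⁵ × 6.9 × 1,350,562,500 ≈ 104,185.1 × g
Target RCF = 0.6 × 104,185.1 ≈ 62,511.1 × g
Your rotor: r = 31 mm = 3.1 cm
62,511.1 = 1.118 × 10⁻⁵ × 3.1 × N²
N² = 62,511.1 / (3.4658 × 10⁻⁵) = 1,803,655,722
N ≈ √1,803,655,722 ≈ 42,469.5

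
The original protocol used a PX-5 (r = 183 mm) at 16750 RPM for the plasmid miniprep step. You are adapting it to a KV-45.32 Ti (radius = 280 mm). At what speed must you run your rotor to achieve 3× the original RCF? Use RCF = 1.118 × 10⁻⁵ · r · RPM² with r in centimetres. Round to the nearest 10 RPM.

≈ 23450 RPM

Original rotor: r = 183 mm = 18.3 cm
RCF = 1.118 × 10⁻⁵ × r × N²
RCF_original = 1.118 × 10⁻⁵ × 18.3 × (16750)² = 1.118 × 10⁻⁵ × 18.3 × 280,562,500 ≈ 57,401.4 × g
Target RCF = 3 × 57,401.4 ≈ 172,204.2 × g
Your rotor: r = 280 mm = 28.0 cm
172,204.2 = 1.118 × 10⁻⁵ × 28 × N²
N² = 172,204.2 / (31.304 × 10⁻⁵) = 550,102,862
N ≈ √550,102,862 ≈ 23,454.3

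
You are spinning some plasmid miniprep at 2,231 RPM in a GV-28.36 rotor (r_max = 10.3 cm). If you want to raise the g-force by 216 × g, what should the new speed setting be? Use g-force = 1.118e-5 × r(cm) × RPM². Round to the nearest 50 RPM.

Current RCF = 1.118 × 10⁻⁵ × 10.3 × (2231)² = 1.118 × 10⁻⁵ × 10.3 × 4,977,361 ≈ 573.2 × g
Target RCF = 573.2 + 216 = 789.2 × g
N² = 789.2 / (11.5154 × 10⁻⁵) = 6,853,431
N ≈ √6,853,431 ≈ 2,617.9

2600 RPM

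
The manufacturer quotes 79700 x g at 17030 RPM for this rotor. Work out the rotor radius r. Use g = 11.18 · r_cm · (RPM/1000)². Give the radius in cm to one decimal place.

r ≈ 24.6 cm

79700 = 11.18 × r × (17.03)²
r = 79700 / (11.18 × 290.0209) = 79700 / 3242.434 ≈ 24.580 cm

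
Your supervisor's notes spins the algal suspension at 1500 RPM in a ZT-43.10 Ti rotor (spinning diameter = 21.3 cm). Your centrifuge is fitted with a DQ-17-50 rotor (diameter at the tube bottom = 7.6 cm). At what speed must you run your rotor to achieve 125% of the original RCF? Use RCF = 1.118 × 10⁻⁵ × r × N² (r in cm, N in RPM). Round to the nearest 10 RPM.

Original rotor: r = 21.3 / 2 = 10.65 cm
RCF_original = 1.118 × 10⁻⁵ × 10.65 × (1500)² = 1.118 × 10⁻⁵ × 10.65 × 2,250,000 ≈ 267.9 × g
Target RCF = 1.25 × 267.9 ≈ 334.9 × g
Your rotor: r = 7.6 / 2 = 3.8 cm
334.9 = 1.118 × 10⁻⁵ × 3.8 × N²
N² = 334.9 / (4.2484 × 10⁻⁵) = 7,882,968
N ≈ √7,882,968 ≈ 2,807.7

≈ 2810 RPM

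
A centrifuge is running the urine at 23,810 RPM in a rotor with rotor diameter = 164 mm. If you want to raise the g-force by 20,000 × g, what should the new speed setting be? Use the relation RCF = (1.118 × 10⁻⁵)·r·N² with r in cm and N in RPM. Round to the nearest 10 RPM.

r = 164 mm / 2 = 82 mm = 8.2 cm
Current RCF = 1.118 × 10⁻⁵ × 8.2 × (23810)² = 1.118 × 10⁻⁵ × 8.2 × 566,916,100 ≈ 51,972.6 × g
Target RCF = 51,972.6 + 20,000 = 71,972.6 × g
N² = 71,972.6 / (9.1676 × 10⁻⁵) = 785,075,701
N ≈ √785,075,701 ≈ 28,019.2

28020 RPM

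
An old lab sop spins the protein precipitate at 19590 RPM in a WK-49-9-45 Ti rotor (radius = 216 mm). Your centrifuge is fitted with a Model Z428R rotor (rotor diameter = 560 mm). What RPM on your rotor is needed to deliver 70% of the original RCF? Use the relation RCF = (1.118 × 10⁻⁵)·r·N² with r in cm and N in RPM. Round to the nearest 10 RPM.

≈ 14400 RPM

Original rotor: r = 216 mm = 21.6 cm
RCF_original = 1.118 × 10⁻⁵ × 21.6 × (19590)² = 1.118 × 10⁻⁵ × 21.6 × 383,768,100 ≈ 92,675.4 × g
Target RCF = 0.7 × 92,675.4 ≈ 64,872.8 × g
Your rotor: r = 560 mm / 2 = 280 mm = 28 cm
64,872.8 = 1.118 × 10⁻⁵ × 28 × N²
N² = 64,872.8 / (31.304 × 10⁻⁵) = 207,234,858
N ≈ √207,234,858 ≈ 14,395.7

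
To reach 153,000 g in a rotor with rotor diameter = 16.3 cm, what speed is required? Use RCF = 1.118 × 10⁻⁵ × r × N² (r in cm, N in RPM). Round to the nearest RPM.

r = 16.3 / 2 = 8.15 cm
RCF = 1.118 × 10⁻⁵ × r × N²
153,000 = 1.118 × 10⁻⁵ × 8.15 × N²
N² = 153,000 / (9.1117 × 10⁻⁵) = 1,679,159,762
N ≈ √1,679,159,762 ≈ 40,977.6

N ≈ 40978 RPM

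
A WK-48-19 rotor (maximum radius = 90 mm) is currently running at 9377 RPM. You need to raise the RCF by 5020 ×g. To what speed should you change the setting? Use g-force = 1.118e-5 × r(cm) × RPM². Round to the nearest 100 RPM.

r = 90 mm = 9.0 cm
Current RCF = 1.118 × 10⁻⁵ × 9 × (9377)² = 1.118 × 10⁻⁵ × 9 × 87,928,129 ≈ 8,847.3 × g
Target RCF = 8,847.3 + 5,020 = 13,867.3 × g
N² = 13,867.3 / (10.062 × 10⁻⁵) = 137,818,525
N ≈ √137,818,525 ≈ 11,739.6

N₂ ≈ 11700 RPM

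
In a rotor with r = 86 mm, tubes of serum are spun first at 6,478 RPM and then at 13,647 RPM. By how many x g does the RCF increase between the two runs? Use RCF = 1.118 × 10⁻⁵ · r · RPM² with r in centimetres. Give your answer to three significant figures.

r = 86 mm = 8.6 cm
RCF₁ = 1.118 × 10⁻⁵ × 8.6 × (6478)² = 1.118 × 10⁻⁵ × 8.6 × 41,964,484 ≈ 4,034.8 × g
RCF₂ = 1.118 × 10⁻⁵ × 8.6 × (13647)² = 1.118 × 10⁻⁵ × 8.6 × 186,240,609 ≈ 17,906.7 × g
Increase = 17,906.7 − 4,034.8 = 13,871.9

≈ 13900 x g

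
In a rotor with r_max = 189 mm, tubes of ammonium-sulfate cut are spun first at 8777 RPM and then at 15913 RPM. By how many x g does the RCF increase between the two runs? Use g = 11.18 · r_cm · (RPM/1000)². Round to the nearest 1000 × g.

r = 189 mm = 18.9 cm
RCF₁ = 11.18 × 18.9 × (8.777)² = 11.18 × 18.9 × 77.035729 ≈ 16,277.8 × g
RCF₂ = 11.18 × 18.9 × (15.913)² = 11.18 × 18.9 × 253.223569 ≈ 53,506.6 × g
Increase = 53,506.6 − 16,277.8 = 37,228.8

≈ 37000 x g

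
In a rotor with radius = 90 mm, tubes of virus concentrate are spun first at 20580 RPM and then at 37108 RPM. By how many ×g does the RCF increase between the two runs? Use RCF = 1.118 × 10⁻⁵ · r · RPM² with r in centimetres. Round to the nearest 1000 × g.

r = 90 mm = 9.0 cm
RCF₁ = 1.118 × 10⁻⁵ × 9 × (20580)² = 1.118 × 10⁻⁵ × 9 × 423,536,400 ≈ 42,616.2 × g
RCF₂ = 1.118 × 10⁻⁵ × 9 × (37108)² = 1.118 × 10⁻⁵ × 9 × 1,377,003,664 ≈ 138,554.1 × g
Increase = 138,554.1 − 42,616.2 = 95,937.9

96000 ×g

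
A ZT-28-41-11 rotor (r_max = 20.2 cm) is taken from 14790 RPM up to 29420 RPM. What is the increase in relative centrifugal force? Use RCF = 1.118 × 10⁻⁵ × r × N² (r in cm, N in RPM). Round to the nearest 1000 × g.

146000 g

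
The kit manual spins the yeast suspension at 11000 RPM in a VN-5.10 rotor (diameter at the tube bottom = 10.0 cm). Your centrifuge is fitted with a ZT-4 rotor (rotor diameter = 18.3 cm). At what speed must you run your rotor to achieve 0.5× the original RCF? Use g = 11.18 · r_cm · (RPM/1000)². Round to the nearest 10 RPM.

5750 RPM

Original rotor: r = 10.0 / 2 = 5 cm
RCF_original = 11.18 × 5 × (11)² = 11.18 × 5 × 121 ≈ 6,763.9 × g
Target RCF = 0.5 × 6,763.9 ≈ 3,381.9 × g
Your rotor: r = 18.3 / 2 = 9.15 cm
3,381.9 = 11.18 × 9.15 × (N/1000)²
(N/1000)² = 3,381.9 / 102.297 = 33.05962
N = 1000 × √33.05962 ≈ 5,749.7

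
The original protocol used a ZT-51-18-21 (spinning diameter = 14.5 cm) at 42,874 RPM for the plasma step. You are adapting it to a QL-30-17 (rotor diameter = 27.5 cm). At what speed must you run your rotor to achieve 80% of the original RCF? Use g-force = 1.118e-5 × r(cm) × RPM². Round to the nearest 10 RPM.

Original rotor: r = 14.5 / 2 = 7.25 cm
RCF_original = 1.118 × 10⁻⁵ × 7.25 × (42874)² = 1.118 × 10⁻⁵ × 7.25 × 1,838,179,876 ≈ 148,993.7 × g
Target RCF = 0.8 × 148,993.7 ≈ 119,195 × g
Your rotor: r = 27.5 / 2 = 13.75 cm
119,195 = 1.118 × 10⁻⁵ × 13.75 × N²
N² = 119,195 / (15.3725 × 10⁻⁵) = 775,378,110
N ≈ √775,378,110 ≈ 27,845.6

≈ 27850 RPM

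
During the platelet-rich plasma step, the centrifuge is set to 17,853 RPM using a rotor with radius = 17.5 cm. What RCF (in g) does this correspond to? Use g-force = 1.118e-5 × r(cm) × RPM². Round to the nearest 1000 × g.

RCF = 1.118 × 10⁻⁵ × 17.5 × (17853)² = 1.118 × 10⁻⁵ × 17.5 × 318,729,609 ≈ 62,359.4 × g

RCF ≈ 62000 g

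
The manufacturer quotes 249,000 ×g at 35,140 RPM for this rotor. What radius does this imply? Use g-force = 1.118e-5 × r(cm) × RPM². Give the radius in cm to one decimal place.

18.0 cm

249000 = 1.118 × 10⁻⁵ × r × (35140)²
r = 249000 / (1.118 × 10⁻⁵ × 1,234,819,600) = 249000 / 13805.28 ≈ 18.037 cm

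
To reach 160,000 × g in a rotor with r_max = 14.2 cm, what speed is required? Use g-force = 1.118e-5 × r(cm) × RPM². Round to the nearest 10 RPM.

160,000 = 1.118 × 10⁻⁵ × 14.2 × N²
N² = 160,000 / (15.8756 × 10⁻⁵) = 1,007,835,924
N ≈ √1,007,835,924 ≈ 31,746.4

31750 RPM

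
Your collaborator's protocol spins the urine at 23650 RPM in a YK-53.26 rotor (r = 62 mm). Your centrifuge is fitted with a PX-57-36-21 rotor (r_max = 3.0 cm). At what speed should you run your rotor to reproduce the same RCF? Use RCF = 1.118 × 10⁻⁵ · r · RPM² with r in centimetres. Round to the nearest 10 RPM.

≈ 34000 RPM

Original rotor: r = 62 mm = 6.2 cm
RCF = 1.118 × 10⁻⁵ × r × N²
RCF_original = 1.118 × 10⁻⁵ × 6.2 × (23650)² = 1.118 × 10⁻⁵ × 6.2 × 559,322,500 ≈ 38,770 × g
38,770 = 1.118 × 10⁻⁵ × 3 × N²
N² = 38,770 / (3.354 × 10⁻⁵) = 1,155,933,214
N ≈ √1,155,933,214 ≈ 33,999.0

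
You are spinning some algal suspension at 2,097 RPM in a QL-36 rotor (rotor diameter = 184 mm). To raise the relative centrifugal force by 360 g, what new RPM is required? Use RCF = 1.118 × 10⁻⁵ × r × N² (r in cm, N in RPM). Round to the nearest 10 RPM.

r = 184 mm / 2 = 92 mm = 9.2 cm
Current RCF = 1.118 × 10⁻⁵ × 9.2 × (2097)² = 1.118 × 10⁻⁵ × 9.2 × 4,397,409 ≈ 452.3 × g
Target RCF = 452.3 + 360 = 812.3 × g
N² = 812.3 / (10.2856 × 10⁻⁵) = 7,897,449
N ≈ √7,897,449 ≈ 2,810.2

N₂ ≈ 2810 RPM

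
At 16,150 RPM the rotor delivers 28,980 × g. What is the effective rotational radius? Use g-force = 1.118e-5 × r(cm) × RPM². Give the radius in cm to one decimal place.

RCF = 1.118 × 10⁻⁵ × r × N²
28980 = 1.118 × 10⁻⁵ × r × (16150)²
r = 28980 / (1.118 × 10⁻⁵ × 260,822,500) = 28980 / 2915.996 ≈ 9.938 cm

r ≈ 9.9 cm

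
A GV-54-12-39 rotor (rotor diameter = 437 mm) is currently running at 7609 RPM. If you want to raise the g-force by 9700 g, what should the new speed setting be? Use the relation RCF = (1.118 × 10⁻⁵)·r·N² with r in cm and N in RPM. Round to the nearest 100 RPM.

r = 437 mm / 2 = 218.5 mm = 21.85 cm
Current RCF = 1.118 × 10⁻⁵ × 21.85 × (7609)² = 1.118 × 10⁻⁵ × 21.85 × 57,896,881 ≈ 14,143.2 × g
Target RCF = 14,143.2 + 9,700 = 23,843.2 × g
N² = 23,843.2 / (24.4283 × 10⁻⁵) = 97,604,827
N ≈ √97,604,827 ≈ 9,879.5

N₂ ≈ 9900 RPM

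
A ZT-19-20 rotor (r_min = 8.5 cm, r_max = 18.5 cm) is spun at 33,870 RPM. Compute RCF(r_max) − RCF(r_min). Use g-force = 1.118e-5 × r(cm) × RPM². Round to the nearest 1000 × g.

RCF_max = 1.118 × 10⁻⁵ × 18.5 × (33870)² = 1.118 × 10⁻⁵ × 18.5 × 1,147,176,900 ≈ 237,270.6 × g
RCF_min = 1.118 × 10⁻⁵ × 8.5 × (33870)² = 1.118 × 10⁻⁵ × 8.5 × 1,147,176,900 ≈ 109,016.2 × g
ΔRCF = 237,270.6 − 109,016.2 = 128,254.4

128000 ×g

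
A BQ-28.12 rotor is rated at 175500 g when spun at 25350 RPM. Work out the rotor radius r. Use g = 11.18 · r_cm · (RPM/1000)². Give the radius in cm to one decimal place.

175500 = 11.18 × r × (25.35)²
r = 175500 / (11.18 × 642.6225) = 175500 / 7184.52 ≈ 24.428 cm

≈ 24.4 cm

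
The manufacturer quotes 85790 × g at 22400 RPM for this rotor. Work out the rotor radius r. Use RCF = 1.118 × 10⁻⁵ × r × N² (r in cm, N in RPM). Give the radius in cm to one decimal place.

85790 = 1.118 × 10⁻⁵ × r × (22400)²
r = 85790 / (1.118 × 10⁻⁵ × 501,760,000) = 85790 / 5609.677 ≈ 15.293 cm

15.3 cm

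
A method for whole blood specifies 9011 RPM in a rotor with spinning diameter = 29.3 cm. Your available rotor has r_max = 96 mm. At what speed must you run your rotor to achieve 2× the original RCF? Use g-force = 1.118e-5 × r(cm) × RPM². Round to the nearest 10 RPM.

≈ 15740 RPM

Original rotor: r = 29.3 / 2 = 14.65 cm
RCF = 1.118 × 10⁻⁵ × r × N²
RCF_original = 1.118 × 10⁻⁵ × 14.65 × (9011)² = 1.118 × 10⁻⁵ × 14.65 × 81,198,121 ≈ 13,299.2 × g
Target RCF = 2 × 13,299.2 ≈ 26,598.4 × g
Your rotor: r = 96 mm = 9.6 cm
26,598.4 = 1.118 × 10⁻⁵ × 9.6 × N²
N² = 26,598.4 / (10.7328 × 10⁻⁵) = 247,823,494
N ≈ √247,823,494 ≈ 15,742.4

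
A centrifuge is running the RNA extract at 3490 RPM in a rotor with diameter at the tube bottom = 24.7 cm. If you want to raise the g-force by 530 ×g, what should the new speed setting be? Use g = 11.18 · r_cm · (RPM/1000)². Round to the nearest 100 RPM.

N₂ ≈ 4000 RPM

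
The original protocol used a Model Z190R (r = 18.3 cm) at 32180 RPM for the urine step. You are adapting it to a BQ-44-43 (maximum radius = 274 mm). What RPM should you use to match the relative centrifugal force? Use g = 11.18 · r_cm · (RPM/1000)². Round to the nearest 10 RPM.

RCF = 11.18 × r × (N/1000)²
RCF_original = 11.18 × 18.3 × (32.18)² = 11.18 × 18.3 × 1,035.5524 ≈ 211,867.8 × g
Your rotor: r = 274 mm = 27.4 cm
211,867.8 = 11.18 × 27.4 × (N/1000)²
(N/1000)² = 211,867.8 / 306.332 = 691.628
N = 1000 × √691.628 ≈ 26,298.8

26300 RPM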